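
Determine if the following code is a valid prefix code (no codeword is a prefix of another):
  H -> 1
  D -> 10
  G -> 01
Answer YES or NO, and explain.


Checking each pair (does one codeword prefix another?):
  H='1' vs D='10': prefix -- VIOLATION

NO -- this is NOT a valid prefix code. H (1) is a prefix of D (10).


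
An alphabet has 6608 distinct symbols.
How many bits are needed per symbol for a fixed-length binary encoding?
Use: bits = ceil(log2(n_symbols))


log2(6608) = 12.69
Bracket: 2^12 = 4096 < 6608 <= 2^13 = 8192
So ceil(log2(6608)) = 13

bits = ceil(log2(6608)) = ceil(12.69) = 13 bits


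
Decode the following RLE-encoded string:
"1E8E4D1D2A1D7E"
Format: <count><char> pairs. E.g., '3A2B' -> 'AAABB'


Expanding each <count><char> pair:
  1E -> 'E'
  8E -> 'EEEEEEEE'
  4D -> 'DDDD'
  1D -> 'D'
  2A -> 'AA'
  1D -> 'D'
  7E -> 'EEEEEEE'

Decoded = EEEEEEEEEDDDDDAADEEEEEEE


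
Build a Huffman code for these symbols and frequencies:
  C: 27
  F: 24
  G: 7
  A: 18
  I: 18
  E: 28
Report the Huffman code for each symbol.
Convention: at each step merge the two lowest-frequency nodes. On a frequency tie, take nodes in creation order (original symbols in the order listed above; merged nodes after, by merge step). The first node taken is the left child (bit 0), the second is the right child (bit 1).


Huffman tree construction:
Step 1: Merge G(7) + A(18) = 25
Step 2: Merge I(18) + F(24) = 42
Step 3: Merge (G+A)(25) + C(27) = 52
Step 4: Merge E(28) + (I+F)(42) = 70
Step 5: Merge ((G+A)+C)(52) + (E+(I+F))(70) = 122
Read each symbol's code off the tree from the root (left child = 0, right child = 1).

Codes:
  C: 01 (length 2)
  F: 111 (length 3)
  G: 000 (length 3)
  A: 001 (length 3)
  I: 110 (length 3)
  E: 10 (length 2)
Average code length: 311/122 = 2.5492 bits/symbol


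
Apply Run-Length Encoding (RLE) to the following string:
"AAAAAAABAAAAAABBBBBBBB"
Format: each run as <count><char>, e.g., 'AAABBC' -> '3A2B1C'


Scanning runs left to right:
  i=0: run of 'A' x 7 -> '7A'
  i=7: run of 'B' x 1 -> '1B'
  i=8: run of 'A' x 6 -> '6A'
  i=14: run of 'B' x 8 -> '8B'

RLE = 7A1B6A8B


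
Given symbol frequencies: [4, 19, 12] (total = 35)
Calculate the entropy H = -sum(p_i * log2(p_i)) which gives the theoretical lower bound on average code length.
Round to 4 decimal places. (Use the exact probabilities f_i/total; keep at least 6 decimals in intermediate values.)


Per-symbol terms -p_i * log2(p_i) with p_i = f_i/35:
  p = 4/35 = 0.114286: log2(p) = -3.129283, -p*log2(p) = 0.357632
  p = 19/35 = 0.542857: log2(p) = -0.881356, -p*log2(p) = 0.478450
  p = 12/35 = 0.342857: log2(p) = -1.544321, -p*log2(p) = 0.529481
H = 0.357632 + 0.478450 + 0.529481 = 1.365563

H = 1.3656 bits/symbol


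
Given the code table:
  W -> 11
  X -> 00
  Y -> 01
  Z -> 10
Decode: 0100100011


Decoding:
01 -> Y
00 -> X
10 -> Z
00 -> X
11 -> W


Result: YXZXW


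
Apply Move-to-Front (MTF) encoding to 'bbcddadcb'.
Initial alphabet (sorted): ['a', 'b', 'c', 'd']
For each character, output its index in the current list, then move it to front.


MTF encoding:
'b': index 1 in ['a', 'b', 'c', 'd'] -> ['b', 'a', 'c', 'd']
'b': index 0 in ['b', 'a', 'c', 'd'] -> ['b', 'a', 'c', 'd']
'c': index 2 in ['b', 'a', 'c', 'd'] -> ['c', 'b', 'a', 'd']
'd': index 3 in ['c', 'b', 'a', 'd'] -> ['d', 'c', 'b', 'a']
'd': index 0 in ['d', 'c', 'b', 'a'] -> ['d', 'c', 'b', 'a']
'a': index 3 in ['d', 'c', 'b', 'a'] -> ['a', 'd', 'c', 'b']
'd': index 1 in ['a', 'd', 'c', 'b'] -> ['d', 'a', 'c', 'b']
'c': index 2 in ['d', 'a', 'c', 'b'] -> ['c', 'd', 'a', 'b']
'b': index 3 in ['c', 'd', 'a', 'b'] -> ['b', 'c', 'd', 'a']


Output: [1, 0, 2, 3, 0, 3, 1, 2, 3]


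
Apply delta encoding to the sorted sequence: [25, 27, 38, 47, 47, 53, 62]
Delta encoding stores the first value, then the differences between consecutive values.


First value: 25
Deltas:
  27 - 25 = 2
  38 - 27 = 11
  47 - 38 = 9
  47 - 47 = 0
  53 - 47 = 6
  62 - 53 = 9


Delta encoded: [25, 2, 11, 9, 0, 6, 9]


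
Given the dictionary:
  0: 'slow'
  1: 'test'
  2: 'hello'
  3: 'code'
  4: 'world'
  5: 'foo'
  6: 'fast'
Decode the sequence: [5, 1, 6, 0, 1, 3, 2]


Look up each index in the dictionary:
  5 -> 'foo'
  1 -> 'test'
  6 -> 'fast'
  0 -> 'slow'
  1 -> 'test'
  3 -> 'code'
  2 -> 'hello'

Decoded: "foo test fast slow test code hello"


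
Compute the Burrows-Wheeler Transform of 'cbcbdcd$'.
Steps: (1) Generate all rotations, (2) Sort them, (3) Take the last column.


Rotations (sorted):
  0: $cbcbdcd -> last char: d
  1: bcbdcd$c -> last char: c
  2: bdcd$cbc -> last char: c
  3: cbcbdcd$ -> last char: $
  4: cbdcd$cb -> last char: b
  5: cd$cbcbd -> last char: d
  6: d$cbcbdc -> last char: c
  7: dcd$cbcb -> last char: b


BWT = dcc$bdcb


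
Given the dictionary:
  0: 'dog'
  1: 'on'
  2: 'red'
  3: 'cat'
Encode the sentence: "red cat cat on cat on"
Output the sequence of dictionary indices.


Look up each word in the dictionary:
  'red' -> 2
  'cat' -> 3
  'cat' -> 3
  'on' -> 1
  'cat' -> 3
  'on' -> 1

Encoded: [2, 3, 3, 1, 3, 1]


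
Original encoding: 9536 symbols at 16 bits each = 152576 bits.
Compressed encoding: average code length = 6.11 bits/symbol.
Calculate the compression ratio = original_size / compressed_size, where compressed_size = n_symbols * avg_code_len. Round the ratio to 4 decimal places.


original_size = n_symbols * orig_bits = 9536 * 16 = 152576 bits
compressed_size = n_symbols * avg_code_len = 9536 * 6.11 = 58264.96 bits
ratio = original_size / compressed_size = 152576 / 58264.96 = 2.6187

Compression ratio = 2.6187


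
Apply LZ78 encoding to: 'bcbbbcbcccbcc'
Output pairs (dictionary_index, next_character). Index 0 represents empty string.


LZ78 encoding steps:
Dictionary: {0: ''}
Step 1: w='' (idx 0), next='b' -> output (0, 'b'), add 'b' as idx 1
Step 2: w='' (idx 0), next='c' -> output (0, 'c'), add 'c' as idx 2
Step 3: w='b' (idx 1), next='b' -> output (1, 'b'), add 'bb' as idx 3
Step 4: w='b' (idx 1), next='c' -> output (1, 'c'), add 'bc' as idx 4
Step 5: w='bc' (idx 4), next='c' -> output (4, 'c'), add 'bcc' as idx 5
Step 6: w='c' (idx 2), next='b' -> output (2, 'b'), add 'cb' as idx 6
Step 7: w='c' (idx 2), next='c' -> output (2, 'c'), add 'cc' as idx 7


Encoded: [(0, 'b'), (0, 'c'), (1, 'b'), (1, 'c'), (4, 'c'), (2, 'b'), (2, 'c')]


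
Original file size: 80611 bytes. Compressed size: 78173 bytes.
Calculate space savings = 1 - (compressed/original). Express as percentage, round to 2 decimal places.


ratio = compressed/original = 78173/80611 = 0.969756
savings = 1 - ratio = 1 - 0.969756 = 0.030244
as a percentage: 0.030244 * 100 = 3.02%

Space savings = 1 - 78173/80611 = 3.02%


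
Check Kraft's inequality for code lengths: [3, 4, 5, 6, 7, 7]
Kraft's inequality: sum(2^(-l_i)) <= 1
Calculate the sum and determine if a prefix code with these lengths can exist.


Sum = 2^(-3) + 2^(-4) + 2^(-5) + 2^(-6) + 2^(-7) + 2^(-7)
    = 0.125 + 0.0625 + 0.03125 + 0.015625 + 0.0078125 + 0.0078125
    = 32/128 = 0.25
Since 0.25 <= 1, Kraft's inequality IS satisfied.
A prefix code with these lengths CAN exist.

Kraft sum = 0.25. Satisfied.


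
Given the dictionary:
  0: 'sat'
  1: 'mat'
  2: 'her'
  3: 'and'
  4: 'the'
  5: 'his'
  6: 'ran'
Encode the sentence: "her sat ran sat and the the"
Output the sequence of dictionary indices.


Look up each word in the dictionary:
  'her' -> 2
  'sat' -> 0
  'ran' -> 6
  'sat' -> 0
  'and' -> 3
  'the' -> 4
  'the' -> 4

Encoded: [2, 0, 6, 0, 3, 4, 4]


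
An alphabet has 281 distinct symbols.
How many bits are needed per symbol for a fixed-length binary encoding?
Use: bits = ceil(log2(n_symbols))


log2(281) = 8.1344
Bracket: 2^8 = 256 < 281 <= 2^9 = 512
So ceil(log2(281)) = 9

bits = ceil(log2(281)) = ceil(8.1344) = 9 bits


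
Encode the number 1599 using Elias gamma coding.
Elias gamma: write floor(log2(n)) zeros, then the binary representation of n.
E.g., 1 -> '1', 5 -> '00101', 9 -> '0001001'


num_bits = floor(log2(1599)) + 1 = 11
leading_zeros = num_bits - 1 = 10
binary(1599) = 11000111111

Elias gamma(1599) = '0000000000' + '11000111111' = 000000000011000111111 (21 bits)


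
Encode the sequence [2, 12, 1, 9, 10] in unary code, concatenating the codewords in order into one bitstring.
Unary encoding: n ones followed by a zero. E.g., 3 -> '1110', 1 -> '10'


Encode each number as n ones followed by a terminating 0:
  2 -> 110 (3 bits)
  12 -> 1111111111110 (13 bits)
  1 -> 10 (2 bits)
  9 -> 1111111110 (10 bits)
  10 -> 11111111110 (11 bits)
Total length = 3 + 13 + 2 + 10 + 11 = 39 bits.

Unary([2, 12, 1, 9, 10]) = 110111111111111010111111111011111111110 (39 bits)


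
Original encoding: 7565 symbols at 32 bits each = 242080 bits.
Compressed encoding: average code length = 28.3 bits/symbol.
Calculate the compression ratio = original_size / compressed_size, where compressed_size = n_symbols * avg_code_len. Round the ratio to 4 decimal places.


original_size = n_symbols * orig_bits = 7565 * 32 = 242080 bits
compressed_size = n_symbols * avg_code_len = 7565 * 28.3 = 214089.5 bits
ratio = original_size / compressed_size = 242080 / 214089.5 = 1.1307

Compression ratio = 1.1307


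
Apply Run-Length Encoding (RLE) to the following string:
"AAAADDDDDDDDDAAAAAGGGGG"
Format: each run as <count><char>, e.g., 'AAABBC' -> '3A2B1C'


Scanning runs left to right:
  i=0: run of 'A' x 4 -> '4A'
  i=4: run of 'D' x 9 -> '9D'
  i=13: run of 'A' x 5 -> '5A'
  i=18: run of 'G' x 5 -> '5G'

RLE = 4A9D5A5G


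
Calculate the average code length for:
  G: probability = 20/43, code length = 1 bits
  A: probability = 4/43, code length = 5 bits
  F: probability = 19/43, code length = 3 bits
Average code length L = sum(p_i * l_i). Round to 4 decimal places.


Weighted contributions p_i * l_i:
  G: (20/43) * 1 = 20/43
  A: (4/43) * 5 = 20/43
  F: (19/43) * 3 = 57/43
Sum = (20 + 20 + 57)/43 = 97/43

L = 97/43 = 2.2558 bits/symbol


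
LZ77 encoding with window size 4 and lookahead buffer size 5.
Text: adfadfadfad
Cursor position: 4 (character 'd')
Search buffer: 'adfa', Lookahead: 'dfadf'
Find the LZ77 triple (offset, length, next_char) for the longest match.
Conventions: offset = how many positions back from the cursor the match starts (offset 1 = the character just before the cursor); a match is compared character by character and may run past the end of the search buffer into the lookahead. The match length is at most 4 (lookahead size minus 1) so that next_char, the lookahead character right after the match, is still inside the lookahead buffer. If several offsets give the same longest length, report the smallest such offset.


Try each offset into the search buffer:
  offset=1 (pos 3, char 'a'): match length 0
  offset=2 (pos 2, char 'f'): match length 0
  offset=3 (pos 1, char 'd'): match length 4
  offset=4 (pos 0, char 'a'): match length 0
Longest match has length 4 at offset 3.
next_char = character at position 4 + 4 = 8 -> 'f'

Best match: offset=3, length=4 (matching 'dfad' starting at position 1)
LZ77 triple: (3, 4, 'f')


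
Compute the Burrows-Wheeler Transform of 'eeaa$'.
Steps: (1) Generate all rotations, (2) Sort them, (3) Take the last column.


Rotations (sorted):
  0: $eeaa -> last char: a
  1: a$eea -> last char: a
  2: aa$ee -> last char: e
  3: eaa$e -> last char: e
  4: eeaa$ -> last char: $


BWT = aaee$


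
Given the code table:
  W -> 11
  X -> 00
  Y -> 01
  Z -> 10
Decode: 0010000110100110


Decoding:
00 -> X
10 -> Z
00 -> X
01 -> Y
10 -> Z
10 -> Z
01 -> Y
10 -> Z


Result: XZXYZZYZ


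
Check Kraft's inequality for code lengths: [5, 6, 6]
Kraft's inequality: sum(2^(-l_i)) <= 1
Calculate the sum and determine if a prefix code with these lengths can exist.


Sum = 2^(-5) + 2^(-6) + 2^(-6)
    = 0.03125 + 0.015625 + 0.015625
    = 4/64 = 0.0625
Since 0.0625 <= 1, Kraft's inequality IS satisfied.
A prefix code with these lengths CAN exist.

Kraft sum = 0.0625. Satisfied.


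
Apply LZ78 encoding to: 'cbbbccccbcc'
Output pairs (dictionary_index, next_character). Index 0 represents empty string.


LZ78 encoding steps:
Dictionary: {0: ''}
Step 1: w='' (idx 0), next='c' -> output (0, 'c'), add 'c' as idx 1
Step 2: w='' (idx 0), next='b' -> output (0, 'b'), add 'b' as idx 2
Step 3: w='b' (idx 2), next='b' -> output (2, 'b'), add 'bb' as idx 3
Step 4: w='c' (idx 1), next='c' -> output (1, 'c'), add 'cc' as idx 4
Step 5: w='cc' (idx 4), next='b' -> output (4, 'b'), add 'ccb' as idx 5
Step 6: w='cc' (idx 4), end of input -> output (4, '')


Encoded: [(0, 'c'), (0, 'b'), (2, 'b'), (1, 'c'), (4, 'b'), (4, '')]


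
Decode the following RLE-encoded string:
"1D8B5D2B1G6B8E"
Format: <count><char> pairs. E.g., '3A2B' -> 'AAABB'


Expanding each <count><char> pair:
  1D -> 'D'
  8B -> 'BBBBBBBB'
  5D -> 'DDDDD'
  2B -> 'BB'
  1G -> 'G'
  6B -> 'BBBBBB'
  8E -> 'EEEEEEEE'

Decoded = DBBBBBBBBDDDDDBBGBBBBBBEEEEEEEE


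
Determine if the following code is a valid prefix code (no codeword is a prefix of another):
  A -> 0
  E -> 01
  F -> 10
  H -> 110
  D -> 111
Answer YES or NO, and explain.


Checking each pair (does one codeword prefix another?):
  A='0' vs E='01': prefix -- VIOLATION

NO -- this is NOT a valid prefix code. A (0) is a prefix of E (01).


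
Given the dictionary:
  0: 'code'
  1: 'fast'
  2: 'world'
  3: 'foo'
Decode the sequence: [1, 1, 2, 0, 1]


Look up each index in the dictionary:
  1 -> 'fast'
  1 -> 'fast'
  2 -> 'world'
  0 -> 'code'
  1 -> 'fast'

Decoded: "fast fast world code fast"


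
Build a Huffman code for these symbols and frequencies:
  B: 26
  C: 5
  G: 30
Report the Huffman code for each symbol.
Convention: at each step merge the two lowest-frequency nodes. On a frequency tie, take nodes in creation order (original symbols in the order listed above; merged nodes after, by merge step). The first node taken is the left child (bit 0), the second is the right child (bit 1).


Huffman tree construction:
Step 1: Merge C(5) + B(26) = 31
Step 2: Merge G(30) + (C+B)(31) = 61
Read each symbol's code off the tree from the root (left child = 0, right child = 1).

Codes:
  B: 11 (length 2)
  C: 10 (length 2)
  G: 0 (length 1)
Average code length: 92/61 = 1.5082 bits/symbol


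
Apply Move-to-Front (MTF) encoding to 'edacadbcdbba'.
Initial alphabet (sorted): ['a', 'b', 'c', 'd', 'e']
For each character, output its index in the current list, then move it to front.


MTF encoding:
'e': index 4 in ['a', 'b', 'c', 'd', 'e'] -> ['e', 'a', 'b', 'c', 'd']
'd': index 4 in ['e', 'a', 'b', 'c', 'd'] -> ['d', 'e', 'a', 'b', 'c']
'a': index 2 in ['d', 'e', 'a', 'b', 'c'] -> ['a', 'd', 'e', 'b', 'c']
'c': index 4 in ['a', 'd', 'e', 'b', 'c'] -> ['c', 'a', 'd', 'e', 'b']
'a': index 1 in ['c', 'a', 'd', 'e', 'b'] -> ['a', 'c', 'd', 'e', 'b']
'd': index 2 in ['a', 'c', 'd', 'e', 'b'] -> ['d', 'a', 'c', 'e', 'b']
'b': index 4 in ['d', 'a', 'c', 'e', 'b'] -> ['b', 'd', 'a', 'c', 'e']
'c': index 3 in ['b', 'd', 'a', 'c', 'e'] -> ['c', 'b', 'd', 'a', 'e']
'd': index 2 in ['c', 'b', 'd', 'a', 'e'] -> ['d', 'c', 'b', 'a', 'e']
'b': index 2 in ['d', 'c', 'b', 'a', 'e'] -> ['b', 'd', 'c', 'a', 'e']
'b': index 0 in ['b', 'd', 'c', 'a', 'e'] -> ['b', 'd', 'c', 'a', 'e']
'a': index 3 in ['b', 'd', 'c', 'a', 'e'] -> ['a', 'b', 'd', 'c', 'e']


Output: [4, 4, 2, 4, 1, 2, 4, 3, 2, 2, 0, 3]


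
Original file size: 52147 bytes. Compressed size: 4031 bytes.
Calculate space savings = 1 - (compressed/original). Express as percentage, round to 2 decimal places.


ratio = compressed/original = 4031/52147 = 0.077301
savings = 1 - ratio = 1 - 0.077301 = 0.922699
as a percentage: 0.922699 * 100 = 92.27%

Space savings = 1 - 4031/52147 = 92.27%


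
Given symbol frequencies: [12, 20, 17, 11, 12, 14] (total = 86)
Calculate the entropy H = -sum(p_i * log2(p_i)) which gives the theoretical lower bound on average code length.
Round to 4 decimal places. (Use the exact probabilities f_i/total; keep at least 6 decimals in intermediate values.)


Per-symbol terms -p_i * log2(p_i) with p_i = f_i/86:
  p = 12/86 = 0.139535: log2(p) = -2.841302, -p*log2(p) = 0.396461
  p = 20/86 = 0.232558: log2(p) = -2.104337, -p*log2(p) = 0.489381
  p = 17/86 = 0.197674: log2(p) = -2.338802, -p*log2(p) = 0.462321
  p = 11/86 = 0.127907: log2(p) = -2.966833, -p*log2(p) = 0.379479
  p = 12/86 = 0.139535: log2(p) = -2.841302, -p*log2(p) = 0.396461
  p = 14/86 = 0.162791: log2(p) = -2.618910, -p*log2(p) = 0.426334
H = 0.396461 + 0.489381 + 0.462321 + 0.379479 + 0.396461 + 0.426334 = 2.550437

H = 2.5504 bits/symbol


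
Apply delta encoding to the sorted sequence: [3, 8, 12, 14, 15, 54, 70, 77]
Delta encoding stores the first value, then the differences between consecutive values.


First value: 3
Deltas:
  8 - 3 = 5
  12 - 8 = 4
  14 - 12 = 2
  15 - 14 = 1
  54 - 15 = 39
  70 - 54 = 16
  77 - 70 = 7


Delta encoded: [3, 5, 4, 2, 1, 39, 16, 7]


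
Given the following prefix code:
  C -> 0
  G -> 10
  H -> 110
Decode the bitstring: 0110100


Decoding step by step:
Bits 0 -> C
Bits 110 -> H
Bits 10 -> G
Bits 0 -> C


Decoded message: CHGC


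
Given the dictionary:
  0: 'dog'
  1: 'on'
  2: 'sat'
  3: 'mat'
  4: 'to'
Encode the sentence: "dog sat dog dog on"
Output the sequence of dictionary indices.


Look up each word in the dictionary:
  'dog' -> 0
  'sat' -> 2
  'dog' -> 0
  'dog' -> 0
  'on' -> 1

Encoded: [0, 2, 0, 0, 1]


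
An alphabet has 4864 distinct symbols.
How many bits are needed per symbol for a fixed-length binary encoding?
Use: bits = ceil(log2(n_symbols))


log2(4864) = 12.2479
Bracket: 2^12 = 4096 < 4864 <= 2^13 = 8192
So ceil(log2(4864)) = 13

bits = ceil(log2(4864)) = ceil(12.2479) = 13 bits


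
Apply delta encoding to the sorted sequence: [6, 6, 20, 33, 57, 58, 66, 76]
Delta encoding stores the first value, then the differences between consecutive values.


First value: 6
Deltas:
  6 - 6 = 0
  20 - 6 = 14
  33 - 20 = 13
  57 - 33 = 24
  58 - 57 = 1
  66 - 58 = 8
  76 - 66 = 10


Delta encoded: [6, 0, 14, 13, 24, 1, 8, 10]


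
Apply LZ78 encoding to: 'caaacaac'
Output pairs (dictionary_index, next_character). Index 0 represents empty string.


LZ78 encoding steps:
Dictionary: {0: ''}
Step 1: w='' (idx 0), next='c' -> output (0, 'c'), add 'c' as idx 1
Step 2: w='' (idx 0), next='a' -> output (0, 'a'), add 'a' as idx 2
Step 3: w='a' (idx 2), next='a' -> output (2, 'a'), add 'aa' as idx 3
Step 4: w='c' (idx 1), next='a' -> output (1, 'a'), add 'ca' as idx 4
Step 5: w='a' (idx 2), next='c' -> output (2, 'c'), add 'ac' as idx 5


Encoded: [(0, 'c'), (0, 'a'), (2, 'a'), (1, 'a'), (2, 'c')]


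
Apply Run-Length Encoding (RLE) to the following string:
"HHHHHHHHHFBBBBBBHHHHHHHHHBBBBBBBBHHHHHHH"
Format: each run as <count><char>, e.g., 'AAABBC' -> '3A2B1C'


Scanning runs left to right:
  i=0: run of 'H' x 9 -> '9H'
  i=9: run of 'F' x 1 -> '1F'
  i=10: run of 'B' x 6 -> '6B'
  i=16: run of 'H' x 9 -> '9H'
  i=25: run of 'B' x 8 -> '8B'
  i=33: run of 'H' x 7 -> '7H'

RLE = 9H1F6B9H8B7H


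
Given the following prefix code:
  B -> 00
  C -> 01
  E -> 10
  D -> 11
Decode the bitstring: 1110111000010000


Decoding step by step:
Bits 11 -> D
Bits 10 -> E
Bits 11 -> D
Bits 10 -> E
Bits 00 -> B
Bits 01 -> C
Bits 00 -> B
Bits 00 -> B


Decoded message: DEDEBCBB


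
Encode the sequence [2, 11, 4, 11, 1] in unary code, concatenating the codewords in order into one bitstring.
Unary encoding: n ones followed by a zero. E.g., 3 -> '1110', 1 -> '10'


Encode each number as n ones followed by a terminating 0:
  2 -> 110 (3 bits)
  11 -> 111111111110 (12 bits)
  4 -> 11110 (5 bits)
  11 -> 111111111110 (12 bits)
  1 -> 10 (2 bits)
Total length = 3 + 12 + 5 + 12 + 2 = 34 bits.

Unary([2, 11, 4, 11, 1]) = 1101111111111101111011111111111010 (34 bits)


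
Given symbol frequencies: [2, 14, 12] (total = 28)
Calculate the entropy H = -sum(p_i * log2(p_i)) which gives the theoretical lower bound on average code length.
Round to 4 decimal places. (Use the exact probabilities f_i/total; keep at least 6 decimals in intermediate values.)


Per-symbol terms -p_i * log2(p_i) with p_i = f_i/28:
  p = 2/28 = 0.071429: log2(p) = -3.807355, -p*log2(p) = 0.271954
  p = 14/28 = 0.500000: log2(p) = -1.000000, -p*log2(p) = 0.500000
  p = 12/28 = 0.428571: log2(p) = -1.222392, -p*log2(p) = 0.523882
H = 0.271954 + 0.500000 + 0.523882 = 1.295836

H = 1.2958 bits/symbol


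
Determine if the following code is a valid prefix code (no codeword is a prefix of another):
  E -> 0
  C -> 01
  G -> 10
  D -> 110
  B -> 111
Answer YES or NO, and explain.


Checking each pair (does one codeword prefix another?):
  E='0' vs C='01': prefix -- VIOLATION

NO -- this is NOT a valid prefix code. E (0) is a prefix of C (01).


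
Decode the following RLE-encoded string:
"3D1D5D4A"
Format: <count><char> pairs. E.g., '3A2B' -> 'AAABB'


Expanding each <count><char> pair:
  3D -> 'DDD'
  1D -> 'D'
  5D -> 'DDDDD'
  4A -> 'AAAA'

Decoded = DDDDDDDDDAAAA


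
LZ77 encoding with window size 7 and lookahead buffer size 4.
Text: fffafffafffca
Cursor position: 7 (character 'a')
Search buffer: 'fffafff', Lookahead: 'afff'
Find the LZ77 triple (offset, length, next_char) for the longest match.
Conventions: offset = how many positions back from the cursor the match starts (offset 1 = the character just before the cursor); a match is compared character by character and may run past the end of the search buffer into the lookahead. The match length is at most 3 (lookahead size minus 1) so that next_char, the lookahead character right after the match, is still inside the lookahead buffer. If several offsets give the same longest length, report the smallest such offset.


Try each offset into the search buffer:
  offset=1 (pos 6, char 'f'): match length 0
  offset=2 (pos 5, char 'f'): match length 0
  offset=3 (pos 4, char 'f'): match length 0
  offset=4 (pos 3, char 'a'): match length 3
  offset=5 (pos 2, char 'f'): match length 0
  offset=6 (pos 1, char 'f'): match length 0
  offset=7 (pos 0, char 'f'): match length 0
Longest match has length 3 at offset 4.
next_char = character at position 7 + 3 = 10 -> 'f'

Best match: offset=4, length=3 (matching 'aff' starting at position 3)
LZ77 triple: (4, 3, 'f')


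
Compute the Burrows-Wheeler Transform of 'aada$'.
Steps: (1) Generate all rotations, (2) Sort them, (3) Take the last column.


Rotations (sorted):
  0: $aada -> last char: a
  1: a$aad -> last char: d
  2: aada$ -> last char: $
  3: ada$a -> last char: a
  4: da$aa -> last char: a


BWT = ad$aa


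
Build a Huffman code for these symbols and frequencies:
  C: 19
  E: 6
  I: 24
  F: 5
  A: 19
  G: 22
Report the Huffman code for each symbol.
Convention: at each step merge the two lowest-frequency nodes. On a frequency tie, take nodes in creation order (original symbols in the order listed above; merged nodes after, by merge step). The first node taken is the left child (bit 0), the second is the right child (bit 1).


Huffman tree construction:
Step 1: Merge F(5) + E(6) = 11
Step 2: Merge (F+E)(11) + C(19) = 30
Step 3: Merge A(19) + G(22) = 41
Step 4: Merge I(24) + ((F+E)+C)(30) = 54
Step 5: Merge (A+G)(41) + (I+((F+E)+C))(54) = 95
Read each symbol's code off the tree from the root (left child = 0, right child = 1).

Codes:
  C: 111 (length 3)
  E: 1101 (length 4)
  I: 10 (length 2)
  F: 1100 (length 4)
  A: 00 (length 2)
  G: 01 (length 2)
Average code length: 231/95 = 2.4316 bits/symbol


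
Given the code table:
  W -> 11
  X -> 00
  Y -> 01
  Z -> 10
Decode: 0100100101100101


Decoding:
01 -> Y
00 -> X
10 -> Z
01 -> Y
01 -> Y
10 -> Z
01 -> Y
01 -> Y


Result: YXZYYZYY


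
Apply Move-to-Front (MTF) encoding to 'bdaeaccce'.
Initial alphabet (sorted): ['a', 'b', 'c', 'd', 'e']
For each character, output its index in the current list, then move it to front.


MTF encoding:
'b': index 1 in ['a', 'b', 'c', 'd', 'e'] -> ['b', 'a', 'c', 'd', 'e']
'd': index 3 in ['b', 'a', 'c', 'd', 'e'] -> ['d', 'b', 'a', 'c', 'e']
'a': index 2 in ['d', 'b', 'a', 'c', 'e'] -> ['a', 'd', 'b', 'c', 'e']
'e': index 4 in ['a', 'd', 'b', 'c', 'e'] -> ['e', 'a', 'd', 'b', 'c']
'a': index 1 in ['e', 'a', 'd', 'b', 'c'] -> ['a', 'e', 'd', 'b', 'c']
'c': index 4 in ['a', 'e', 'd', 'b', 'c'] -> ['c', 'a', 'e', 'd', 'b']
'c': index 0 in ['c', 'a', 'e', 'd', 'b'] -> ['c', 'a', 'e', 'd', 'b']
'c': index 0 in ['c', 'a', 'e', 'd', 'b'] -> ['c', 'a', 'e', 'd', 'b']
'e': index 2 in ['c', 'a', 'e', 'd', 'b'] -> ['e', 'c', 'a', 'd', 'b']


Output: [1, 3, 2, 4, 1, 4, 0, 0, 2]


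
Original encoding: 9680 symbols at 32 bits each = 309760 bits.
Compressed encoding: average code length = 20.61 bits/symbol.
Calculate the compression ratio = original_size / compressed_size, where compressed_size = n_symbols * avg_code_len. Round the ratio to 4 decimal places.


original_size = n_symbols * orig_bits = 9680 * 32 = 309760 bits
compressed_size = n_symbols * avg_code_len = 9680 * 20.61 = 199504.8 bits
ratio = original_size / compressed_size = 309760 / 199504.8 = 1.5526

Compression ratio = 1.5526


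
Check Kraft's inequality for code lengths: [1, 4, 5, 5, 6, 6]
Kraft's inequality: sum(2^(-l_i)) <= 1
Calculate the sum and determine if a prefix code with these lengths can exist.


Sum = 2^(-1) + 2^(-4) + 2^(-5) + 2^(-5) + 2^(-6) + 2^(-6)
    = 0.5 + 0.0625 + 0.03125 + 0.03125 + 0.015625 + 0.015625
    = 42/64 = 0.65625
Since 0.65625 <= 1, Kraft's inequality IS satisfied.
A prefix code with these lengths CAN exist.

Kraft sum = 0.65625. Satisfied.


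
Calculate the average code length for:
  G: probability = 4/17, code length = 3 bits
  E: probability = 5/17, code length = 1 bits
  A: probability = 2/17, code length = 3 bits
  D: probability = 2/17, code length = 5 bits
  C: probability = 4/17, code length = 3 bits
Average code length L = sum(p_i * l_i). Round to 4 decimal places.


Weighted contributions p_i * l_i:
  G: (4/17) * 3 = 12/17
  E: (5/17) * 1 = 5/17
  A: (2/17) * 3 = 6/17
  D: (2/17) * 5 = 10/17
  C: (4/17) * 3 = 12/17
Sum = (12 + 5 + 6 + 10 + 12)/17 = 45/17

L = 45/17 = 2.6471 bits/symbol


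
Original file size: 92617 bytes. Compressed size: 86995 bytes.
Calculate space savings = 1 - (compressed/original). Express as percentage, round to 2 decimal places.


ratio = compressed/original = 86995/92617 = 0.939298
savings = 1 - ratio = 1 - 0.939298 = 0.060702
as a percentage: 0.060702 * 100 = 6.07%

Space savings = 1 - 86995/92617 = 6.07%


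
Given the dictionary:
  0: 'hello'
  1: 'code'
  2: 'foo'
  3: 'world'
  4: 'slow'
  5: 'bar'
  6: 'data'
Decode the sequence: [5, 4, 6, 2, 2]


Look up each index in the dictionary:
  5 -> 'bar'
  4 -> 'slow'
  6 -> 'data'
  2 -> 'foo'
  2 -> 'foo'

Decoded: "bar slow data foo foo"


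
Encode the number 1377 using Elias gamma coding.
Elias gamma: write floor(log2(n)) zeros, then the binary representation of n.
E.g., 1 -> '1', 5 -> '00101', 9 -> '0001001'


num_bits = floor(log2(1377)) + 1 = 11
leading_zeros = num_bits - 1 = 10
binary(1377) = 10101100001

Elias gamma(1377) = '0000000000' + '10101100001' = 000000000010101100001 (21 bits)


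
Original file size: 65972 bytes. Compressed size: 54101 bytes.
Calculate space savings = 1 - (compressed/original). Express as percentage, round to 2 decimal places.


ratio = compressed/original = 54101/65972 = 0.82006
savings = 1 - ratio = 1 - 0.82006 = 0.17994
as a percentage: 0.17994 * 100 = 17.99%

Space savings = 1 - 54101/65972 = 17.99%


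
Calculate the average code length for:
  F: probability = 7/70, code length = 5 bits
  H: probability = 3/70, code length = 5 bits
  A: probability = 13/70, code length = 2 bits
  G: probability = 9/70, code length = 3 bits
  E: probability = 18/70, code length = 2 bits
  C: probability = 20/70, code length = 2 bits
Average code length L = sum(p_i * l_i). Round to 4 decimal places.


Weighted contributions p_i * l_i:
  F: (7/70) * 5 = 35/70
  H: (3/70) * 5 = 15/70
  A: (13/70) * 2 = 26/70
  G: (9/70) * 3 = 27/70
  E: (18/70) * 2 = 36/70
  C: (20/70) * 2 = 40/70
Sum = (35 + 15 + 26 + 27 + 36 + 40)/70 = 179/70

L = 179/70 = 2.5571 bits/symbol


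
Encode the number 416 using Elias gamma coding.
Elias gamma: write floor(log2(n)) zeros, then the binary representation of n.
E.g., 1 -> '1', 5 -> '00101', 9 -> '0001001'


num_bits = floor(log2(416)) + 1 = 9
leading_zeros = num_bits - 1 = 8
binary(416) = 110100000

Elias gamma(416) = '00000000' + '110100000' = 00000000110100000 (17 bits)


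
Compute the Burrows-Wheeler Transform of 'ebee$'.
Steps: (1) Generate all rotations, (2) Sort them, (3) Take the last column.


Rotations (sorted):
  0: $ebee -> last char: e
  1: bee$e -> last char: e
  2: e$ebe -> last char: e
  3: ebee$ -> last char: $
  4: ee$eb -> last char: b


BWT = eee$b


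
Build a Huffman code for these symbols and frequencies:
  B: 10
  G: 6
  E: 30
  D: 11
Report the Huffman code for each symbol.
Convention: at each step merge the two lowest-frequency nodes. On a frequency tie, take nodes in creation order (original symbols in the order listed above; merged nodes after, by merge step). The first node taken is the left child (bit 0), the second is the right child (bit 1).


Huffman tree construction:
Step 1: Merge G(6) + B(10) = 16
Step 2: Merge D(11) + (G+B)(16) = 27
Step 3: Merge (D+(G+B))(27) + E(30) = 57
Read each symbol's code off the tree from the root (left child = 0, right child = 1).

Codes:
  B: 011 (length 3)
  G: 010 (length 3)
  E: 1 (length 1)
  D: 00 (length 2)
Average code length: 100/57 = 1.7544 bits/symbol


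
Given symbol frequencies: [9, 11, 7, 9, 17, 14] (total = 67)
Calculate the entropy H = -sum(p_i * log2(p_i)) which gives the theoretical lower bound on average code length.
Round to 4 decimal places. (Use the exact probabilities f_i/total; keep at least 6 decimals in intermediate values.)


Per-symbol terms -p_i * log2(p_i) with p_i = f_i/67:
  p = 9/67 = 0.134328: log2(p) = -2.896164, -p*log2(p) = 0.389037
  p = 11/67 = 0.164179: log2(p) = -2.606658, -p*log2(p) = 0.427959
  p = 7/67 = 0.104478: log2(p) = -3.258734, -p*log2(p) = 0.340465
  p = 9/67 = 0.134328: log2(p) = -2.896164, -p*log2(p) = 0.389037
  p = 17/67 = 0.253731: log2(p) = -1.978626, -p*log2(p) = 0.502040
  p = 14/67 = 0.208955: log2(p) = -2.258734, -p*log2(p) = 0.471974
H = 0.389037 + 0.427959 + 0.340465 + 0.389037 + 0.502040 + 0.471974 = 2.520512

H = 2.5205 bits/symbol


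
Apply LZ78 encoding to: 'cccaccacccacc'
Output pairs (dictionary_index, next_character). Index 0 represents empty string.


LZ78 encoding steps:
Dictionary: {0: ''}
Step 1: w='' (idx 0), next='c' -> output (0, 'c'), add 'c' as idx 1
Step 2: w='c' (idx 1), next='c' -> output (1, 'c'), add 'cc' as idx 2
Step 3: w='' (idx 0), next='a' -> output (0, 'a'), add 'a' as idx 3
Step 4: w='cc' (idx 2), next='a' -> output (2, 'a'), add 'cca' as idx 4
Step 5: w='cc' (idx 2), next='c' -> output (2, 'c'), add 'ccc' as idx 5
Step 6: w='a' (idx 3), next='c' -> output (3, 'c'), add 'ac' as idx 6
Step 7: w='c' (idx 1), end of input -> output (1, '')


Encoded: [(0, 'c'), (1, 'c'), (0, 'a'), (2, 'a'), (2, 'c'), (3, 'c'), (1, '')]


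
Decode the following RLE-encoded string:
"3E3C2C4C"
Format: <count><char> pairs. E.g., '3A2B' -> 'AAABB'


Expanding each <count><char> pair:
  3E -> 'EEE'
  3C -> 'CCC'
  2C -> 'CC'
  4C -> 'CCCC'

Decoded = EEECCCCCCCCC


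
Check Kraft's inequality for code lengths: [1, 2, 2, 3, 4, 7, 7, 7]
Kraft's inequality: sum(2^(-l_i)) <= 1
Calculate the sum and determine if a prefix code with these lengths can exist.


Sum = 2^(-1) + 2^(-2) + 2^(-2) + 2^(-3) + 2^(-4) + 2^(-7) + 2^(-7) + 2^(-7)
    = 0.5 + 0.25 + 0.25 + 0.125 + 0.0625 + 0.0078125 + 0.0078125 + 0.0078125
    = 155/128 = 1.2109375
Since 1.2109375 > 1, Kraft's inequality is NOT satisfied.
A prefix code with these lengths CANNOT exist.

Kraft sum = 1.2109375. Not satisfied.


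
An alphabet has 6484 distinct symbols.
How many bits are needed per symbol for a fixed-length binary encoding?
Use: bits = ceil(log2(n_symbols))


log2(6484) = 12.6627
Bracket: 2^12 = 4096 < 6484 <= 2^13 = 8192
So ceil(log2(6484)) = 13

bits = ceil(log2(6484)) = ceil(12.6627) = 13 bits


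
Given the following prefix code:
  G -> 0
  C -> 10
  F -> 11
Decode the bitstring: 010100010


Decoding step by step:
Bits 0 -> G
Bits 10 -> C
Bits 10 -> C
Bits 0 -> G
Bits 0 -> G
Bits 10 -> C


Decoded message: GCCGGC


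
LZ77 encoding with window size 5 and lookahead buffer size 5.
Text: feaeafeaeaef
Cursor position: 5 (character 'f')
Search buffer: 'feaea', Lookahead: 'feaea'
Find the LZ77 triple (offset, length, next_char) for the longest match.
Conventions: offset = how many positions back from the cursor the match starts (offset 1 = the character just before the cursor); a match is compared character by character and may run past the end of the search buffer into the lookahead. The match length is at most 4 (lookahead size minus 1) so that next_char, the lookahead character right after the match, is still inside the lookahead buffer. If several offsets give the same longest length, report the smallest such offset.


Try each offset into the search buffer:
  offset=1 (pos 4, char 'a'): match length 0
  offset=2 (pos 3, char 'e'): match length 0
  offset=3 (pos 2, char 'a'): match length 0
  offset=4 (pos 1, char 'e'): match length 0
  offset=5 (pos 0, char 'f'): match length 4
Longest match has length 4 at offset 5.
next_char = character at position 5 + 4 = 9 -> 'a'

Best match: offset=5, length=4 (matching 'feae' starting at position 0)
LZ77 triple: (5, 4, 'a')


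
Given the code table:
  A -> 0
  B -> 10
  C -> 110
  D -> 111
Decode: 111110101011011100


Decoding:
111 -> D
110 -> C
10 -> B
10 -> B
110 -> C
111 -> D
0 -> A
0 -> A


Result: DCBBCDAA


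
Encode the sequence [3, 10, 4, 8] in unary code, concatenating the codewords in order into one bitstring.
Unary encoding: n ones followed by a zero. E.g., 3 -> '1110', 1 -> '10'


Encode each number as n ones followed by a terminating 0:
  3 -> 1110 (4 bits)
  10 -> 11111111110 (11 bits)
  4 -> 11110 (5 bits)
  8 -> 111111110 (9 bits)
Total length = 4 + 11 + 5 + 9 = 29 bits.

Unary([3, 10, 4, 8]) = 11101111111111011110111111110 (29 bits)


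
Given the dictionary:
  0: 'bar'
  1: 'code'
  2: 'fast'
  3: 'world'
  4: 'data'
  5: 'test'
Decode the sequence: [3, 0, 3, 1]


Look up each index in the dictionary:
  3 -> 'world'
  0 -> 'bar'
  3 -> 'world'
  1 -> 'code'

Decoded: "world bar world code"


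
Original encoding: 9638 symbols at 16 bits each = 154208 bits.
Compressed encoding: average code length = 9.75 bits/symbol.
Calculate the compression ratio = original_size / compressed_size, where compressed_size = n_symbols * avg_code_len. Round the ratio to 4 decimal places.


original_size = n_symbols * orig_bits = 9638 * 16 = 154208 bits
compressed_size = n_symbols * avg_code_len = 9638 * 9.75 = 93970.5 bits
ratio = original_size / compressed_size = 154208 / 93970.5 = 1.641

Compression ratio = 1.641


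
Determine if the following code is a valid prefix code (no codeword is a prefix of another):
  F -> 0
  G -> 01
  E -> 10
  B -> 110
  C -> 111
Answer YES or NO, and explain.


Checking each pair (does one codeword prefix another?):
  F='0' vs G='01': prefix -- VIOLATION

NO -- this is NOT a valid prefix code. F (0) is a prefix of G (01).


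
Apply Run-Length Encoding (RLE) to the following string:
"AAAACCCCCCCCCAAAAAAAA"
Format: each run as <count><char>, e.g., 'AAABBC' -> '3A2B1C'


Scanning runs left to right:
  i=0: run of 'A' x 4 -> '4A'
  i=4: run of 'C' x 9 -> '9C'
  i=13: run of 'A' x 8 -> '8A'

RLE = 4A9C8A


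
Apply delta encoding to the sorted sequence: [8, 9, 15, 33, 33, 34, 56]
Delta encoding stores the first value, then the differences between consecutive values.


First value: 8
Deltas:
  9 - 8 = 1
  15 - 9 = 6
  33 - 15 = 18
  33 - 33 = 0
  34 - 33 = 1
  56 - 34 = 22


Delta encoded: [8, 1, 6, 18, 0, 1, 22]


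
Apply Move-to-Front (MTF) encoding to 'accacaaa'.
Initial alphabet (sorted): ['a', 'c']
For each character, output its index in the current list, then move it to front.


MTF encoding:
'a': index 0 in ['a', 'c'] -> ['a', 'c']
'c': index 1 in ['a', 'c'] -> ['c', 'a']
'c': index 0 in ['c', 'a'] -> ['c', 'a']
'a': index 1 in ['c', 'a'] -> ['a', 'c']
'c': index 1 in ['a', 'c'] -> ['c', 'a']
'a': index 1 in ['c', 'a'] -> ['a', 'c']
'a': index 0 in ['a', 'c'] -> ['a', 'c']
'a': index 0 in ['a', 'c'] -> ['a', 'c']


Output: [0, 1, 0, 1, 1, 1, 0, 0]


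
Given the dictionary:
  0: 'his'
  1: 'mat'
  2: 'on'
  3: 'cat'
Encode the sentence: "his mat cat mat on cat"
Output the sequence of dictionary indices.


Look up each word in the dictionary:
  'his' -> 0
  'mat' -> 1
  'cat' -> 3
  'mat' -> 1
  'on' -> 2
  'cat' -> 3

Encoded: [0, 1, 3, 1, 2, 3]


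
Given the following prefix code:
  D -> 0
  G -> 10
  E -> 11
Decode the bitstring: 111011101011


Decoding step by step:
Bits 11 -> E
Bits 10 -> G
Bits 11 -> E
Bits 10 -> G
Bits 10 -> G
Bits 11 -> E


Decoded message: EGEGGE


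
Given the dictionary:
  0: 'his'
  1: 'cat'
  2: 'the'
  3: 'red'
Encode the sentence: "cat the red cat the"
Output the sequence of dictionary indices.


Look up each word in the dictionary:
  'cat' -> 1
  'the' -> 2
  'red' -> 3
  'cat' -> 1
  'the' -> 2

Encoded: [1, 2, 3, 1, 2]


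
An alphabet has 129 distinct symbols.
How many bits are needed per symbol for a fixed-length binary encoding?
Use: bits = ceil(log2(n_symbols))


log2(129) = 7.0112
Bracket: 2^7 = 128 < 129 <= 2^8 = 256
So ceil(log2(129)) = 8

bits = ceil(log2(129)) = ceil(7.0112) = 8 bits


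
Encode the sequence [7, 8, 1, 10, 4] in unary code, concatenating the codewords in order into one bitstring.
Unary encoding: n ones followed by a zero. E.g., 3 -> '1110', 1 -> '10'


Encode each number as n ones followed by a terminating 0:
  7 -> 11111110 (8 bits)
  8 -> 111111110 (9 bits)
  1 -> 10 (2 bits)
  10 -> 11111111110 (11 bits)
  4 -> 11110 (5 bits)
Total length = 8 + 9 + 2 + 11 + 5 = 35 bits.

Unary([7, 8, 1, 10, 4]) = 11111110111111110101111111111011110 (35 bits)


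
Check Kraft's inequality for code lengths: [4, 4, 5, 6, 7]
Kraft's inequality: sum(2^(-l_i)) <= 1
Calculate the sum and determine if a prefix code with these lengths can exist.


Sum = 2^(-4) + 2^(-4) + 2^(-5) + 2^(-6) + 2^(-7)
    = 0.0625 + 0.0625 + 0.03125 + 0.015625 + 0.0078125
    = 23/128 = 0.1796875
Since 0.1796875 <= 1, Kraft's inequality IS satisfied.
A prefix code with these lengths CAN exist.

Kraft sum = 0.1796875. Satisfied.


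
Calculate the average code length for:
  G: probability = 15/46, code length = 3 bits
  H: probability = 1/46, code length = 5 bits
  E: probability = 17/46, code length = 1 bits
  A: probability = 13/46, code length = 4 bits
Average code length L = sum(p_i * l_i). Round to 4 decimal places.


Weighted contributions p_i * l_i:
  G: (15/46) * 3 = 45/46
  H: (1/46) * 5 = 5/46
  E: (17/46) * 1 = 17/46
  A: (13/46) * 4 = 52/46
Sum = (45 + 5 + 17 + 52)/46 = 119/46

L = 119/46 = 2.5870 bits/symbol


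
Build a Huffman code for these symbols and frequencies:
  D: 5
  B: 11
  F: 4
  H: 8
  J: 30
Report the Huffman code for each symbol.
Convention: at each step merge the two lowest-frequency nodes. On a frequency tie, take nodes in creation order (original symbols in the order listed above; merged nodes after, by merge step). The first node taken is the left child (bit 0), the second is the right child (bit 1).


Huffman tree construction:
Step 1: Merge F(4) + D(5) = 9
Step 2: Merge H(8) + (F+D)(9) = 17
Step 3: Merge B(11) + (H+(F+D))(17) = 28
Step 4: Merge (B+(H+(F+D)))(28) + J(30) = 58
Read each symbol's code off the tree from the root (left child = 0, right child = 1).

Codes:
  D: 0111 (length 4)
  B: 00 (length 2)
  F: 0110 (length 4)
  H: 010 (length 3)
  J: 1 (length 1)
Average code length: 112/58 = 1.9310 bits/symbol


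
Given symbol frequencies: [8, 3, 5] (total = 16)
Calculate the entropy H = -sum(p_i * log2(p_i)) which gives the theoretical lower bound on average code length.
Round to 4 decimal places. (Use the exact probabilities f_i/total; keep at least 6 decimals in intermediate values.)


Per-symbol terms -p_i * log2(p_i) with p_i = f_i/16:
  p = 8/16 = 0.500000: log2(p) = -1.000000, -p*log2(p) = 0.500000
  p = 3/16 = 0.187500: log2(p) = -2.415037, -p*log2(p) = 0.452820
  p = 5/16 = 0.312500: log2(p) = -1.678072, -p*log2(p) = 0.524397
H = 0.500000 + 0.452820 + 0.524397 = 1.477217

H = 1.4772 bits/symbol
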